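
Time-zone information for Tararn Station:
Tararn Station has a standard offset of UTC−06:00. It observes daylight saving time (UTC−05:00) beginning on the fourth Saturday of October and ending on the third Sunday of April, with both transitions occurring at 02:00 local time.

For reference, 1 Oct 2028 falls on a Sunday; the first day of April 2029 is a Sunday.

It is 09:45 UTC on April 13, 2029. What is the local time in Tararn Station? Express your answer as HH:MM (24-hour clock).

04:45

1 October 2028 is a Sunday, so the first Saturday is October 7 and the fourth is October 28.
1 April 2029 is a Sunday, so the first Sunday is April 1 and the third is April 15.
At the standard offset (UTC−06:00), 09:45 UTC − 6h = 03:45 Tararn Station standard time.
The standard-time date in Tararn Station, April 13, 2029, lies within the daylight-saving period (28 October 2028 – 15 April 2029), so Tararn Station is on daylight time, UTC−05:00.
09:45 UTC − 5h = 04:45 local.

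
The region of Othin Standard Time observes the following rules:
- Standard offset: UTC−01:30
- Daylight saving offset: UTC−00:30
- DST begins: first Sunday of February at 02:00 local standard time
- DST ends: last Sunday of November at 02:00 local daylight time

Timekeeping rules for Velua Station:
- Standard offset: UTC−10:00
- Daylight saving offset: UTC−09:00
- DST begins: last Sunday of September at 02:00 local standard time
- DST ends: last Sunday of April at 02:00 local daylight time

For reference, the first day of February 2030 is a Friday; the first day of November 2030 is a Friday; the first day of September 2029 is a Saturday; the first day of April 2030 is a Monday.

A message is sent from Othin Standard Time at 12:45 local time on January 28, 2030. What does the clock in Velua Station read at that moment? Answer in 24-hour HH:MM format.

05:15

1 February 2030 is a Friday, so the first Sunday is February 3.
1 November 2030 is a Friday, so Sundays fall on 3, 10, 17, 24; the last is November 24.
January 28, 2030 is outside the daylight-saving period (3 February – 24 November), so Othin Standard Time is on standard time, UTC−01:30.
12:45 Othin Standard Time + 1h30m = 14:15 UTC.
1 September 2029 is a Saturday, so Sundays fall on 2, 9, 16, 23, 30; the last is September 30.
1 April 2030 is a Monday, so Sundays fall on 7, 14, 21, 28; the last is April 28.
At the standard offset (UTC−10:00), 14:15 UTC − 10h = 04:15 Velua Station standard time.
The standard-time date in Velua Station, January 28, 2030, lies within the daylight-saving period (30 September 2029 – 28 April 2030), so Velua Station is on daylight time, UTC−09:00.
14:15 UTC − 9h = 05:15 Velua Station.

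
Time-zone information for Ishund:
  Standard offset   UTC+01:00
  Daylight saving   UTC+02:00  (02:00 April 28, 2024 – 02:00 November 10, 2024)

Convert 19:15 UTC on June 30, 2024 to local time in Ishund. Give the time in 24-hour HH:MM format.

21:15

At the standard offset (UTC+01:00), 19:15 UTC + 1h = 20:15 Ishund standard time.
Daylight saving runs 28 April – 10 November; the standard-time date in Ishund, June 30, 2024, is inside that window, so Ishund is at UTC+02:00.
19:15 UTC + 2h = 21:15 local.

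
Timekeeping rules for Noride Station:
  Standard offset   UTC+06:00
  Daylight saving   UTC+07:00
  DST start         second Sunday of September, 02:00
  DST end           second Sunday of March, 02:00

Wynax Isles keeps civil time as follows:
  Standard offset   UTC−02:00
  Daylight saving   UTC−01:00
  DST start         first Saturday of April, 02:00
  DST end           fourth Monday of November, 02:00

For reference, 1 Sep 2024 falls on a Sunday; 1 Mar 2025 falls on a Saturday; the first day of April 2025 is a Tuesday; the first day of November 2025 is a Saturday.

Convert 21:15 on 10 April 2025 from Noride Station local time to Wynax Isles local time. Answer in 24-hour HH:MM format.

14:15

1 September 2024 is a Sunday, so the first Sunday is September 1 and the second is September 8.
1 March 2025 is a Saturday, so the first Sunday is March 2 and the second is March 9.
10 April 2025 is outside the daylight-saving period (8 September 2024 – 9 March 2025), so Noride Station is on standard time, UTC+06:00.
21:15 Noride Station − 6h = 15:15 UTC.
1 April 2025 is a Tuesday, so the first Saturday is April 5.
1 November 2025 is a Saturday, so the first Monday is November 3 and the fourth is November 24.
At the standard offset (UTC−02:00), 15:15 UTC − 2h = 13:15 Wynax Isles standard time.
The standard-time date in Wynax Isles, 10 April 2025, falls between 5 April and 24 November, so daylight saving is in effect and Wynax Isles is at UTC−01:00.
15:15 UTC − 1h = 14:15 Wynax Isles.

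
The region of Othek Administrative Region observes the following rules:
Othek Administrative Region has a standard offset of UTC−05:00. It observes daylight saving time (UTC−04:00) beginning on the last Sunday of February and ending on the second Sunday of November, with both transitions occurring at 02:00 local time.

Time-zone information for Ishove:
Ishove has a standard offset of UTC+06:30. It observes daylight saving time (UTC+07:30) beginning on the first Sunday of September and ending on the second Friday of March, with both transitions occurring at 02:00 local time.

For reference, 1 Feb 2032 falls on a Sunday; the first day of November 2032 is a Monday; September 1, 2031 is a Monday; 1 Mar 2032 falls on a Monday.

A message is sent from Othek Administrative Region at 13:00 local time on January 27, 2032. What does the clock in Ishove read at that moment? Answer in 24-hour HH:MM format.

1 February 2032 is a Sunday, so Sundays fall on 1, 8, 15, 22, 29; the last is February 29.
1 November 2032 is a Monday, so the first Sunday is November 7 and the second is November 14.
January 27, 2032 is outside the daylight-saving period (29 February – 14 November), so Othek Administrative Region is on standard time, UTC−05:00.
13:00 Othek Administrative Region + 5h = 18:00 UTC.
1 September 2031 is a Monday, so the first Sunday is September 7.
1 March 2032 is a Monday, so the first Friday is March 5 and the second is March 12.
At the standard offset (UTC+06:30), 18:00 UTC + 6h30m = 00:30 Ishove standard time (rolling into the next day, 28 January 2032).
The standard-time date in Ishove, January 28, 2032, lies within the daylight-saving period (7 September 2031 – 12 March 2032), so Ishove is on daylight time, UTC+07:30.
18:00 UTC + 7h30m = 01:30 Ishove (rolling into the next day, 28 January 2032).

01:30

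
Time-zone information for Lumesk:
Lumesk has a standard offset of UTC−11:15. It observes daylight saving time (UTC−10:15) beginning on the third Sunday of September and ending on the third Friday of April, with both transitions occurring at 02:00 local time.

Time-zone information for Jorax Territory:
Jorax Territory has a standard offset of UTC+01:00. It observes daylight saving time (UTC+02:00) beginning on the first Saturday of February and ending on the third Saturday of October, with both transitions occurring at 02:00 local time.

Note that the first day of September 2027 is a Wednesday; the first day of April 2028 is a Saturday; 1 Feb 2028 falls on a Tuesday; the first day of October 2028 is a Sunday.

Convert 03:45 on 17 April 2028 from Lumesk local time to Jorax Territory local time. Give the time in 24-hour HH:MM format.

1 September 2027 is a Wednesday, so the first Sunday is September 5 and the third is September 19.
1 April 2028 is a Saturday, so the first Friday is April 7 and the third is April 21.
Daylight saving runs 19 September 2027 – 21 April 2028; 17 April 2028 is inside that window, so Lumesk is at UTC−10:15.
03:45 Lumesk + 10h15m = 14:00 UTC.
1 February 2028 is a Tuesday, so the first Saturday is February 5.
1 October 2028 is a Sunday, so the first Saturday is October 7 and the third is October 21.
At the standard offset (UTC+01:00), 14:00 UTC + 1h = 15:00 Jorax Territory standard time.
Daylight saving runs 5 February – 21 October; the standard-time date in Jorax Territory, 17 April 2028, is inside that window, so Jorax Territory is at UTC+02:00.
14:00 UTC + 2h = 16:00 Jorax Territory.

16:00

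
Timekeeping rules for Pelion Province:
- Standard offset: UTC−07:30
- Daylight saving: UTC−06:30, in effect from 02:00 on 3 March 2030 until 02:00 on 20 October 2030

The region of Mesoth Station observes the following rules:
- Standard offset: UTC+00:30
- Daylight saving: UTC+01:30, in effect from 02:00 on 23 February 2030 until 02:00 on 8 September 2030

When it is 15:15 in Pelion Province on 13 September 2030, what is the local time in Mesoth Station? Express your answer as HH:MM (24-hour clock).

13 September 2030 falls between 3 March and 20 October, so daylight saving is in effect and Pelion Province is at UTC−06:30.
15:15 Pelion Province + 6h30m = 21:45 UTC.
At the standard offset (UTC+00:30), 21:45 UTC + 0h30m = 22:15 Mesoth Station standard time.
Daylight saving runs 23 February – 8 September; the standard-time date in Mesoth Station, 13 September 2030, is outside that window, so Mesoth Station is on standard time at UTC+00:30.
21:45 UTC + 0h30m = 22:15 Mesoth Station.

22:15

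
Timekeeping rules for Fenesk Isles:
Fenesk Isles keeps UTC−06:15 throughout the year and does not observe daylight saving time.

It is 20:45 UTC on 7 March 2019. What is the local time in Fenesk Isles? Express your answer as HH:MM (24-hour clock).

14:30

Fenesk Isles has no daylight saving, so its offset is UTC−06:15 year-round.
20:45 UTC − 6h15m = 14:30 local.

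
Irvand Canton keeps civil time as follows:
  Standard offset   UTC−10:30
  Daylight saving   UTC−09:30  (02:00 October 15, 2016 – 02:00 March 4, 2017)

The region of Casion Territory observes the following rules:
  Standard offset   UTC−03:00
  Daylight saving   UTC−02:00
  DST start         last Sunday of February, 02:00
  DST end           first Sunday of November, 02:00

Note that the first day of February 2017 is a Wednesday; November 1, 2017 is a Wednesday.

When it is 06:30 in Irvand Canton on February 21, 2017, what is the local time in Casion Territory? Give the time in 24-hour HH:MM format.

February 21, 2017 falls between 15 October 2016 and 4 March 2017, so daylight saving is in effect and Irvand Canton is at UTC−09:30.
06:30 Irvand Canton + 9h30m = 16:00 UTC.
1 February 2017 is a Wednesday, so Sundays fall on 5, 12, 19, 26; the last is February 26.
1 November 2017 is a Wednesday, so the first Sunday is November 5.
At the standard offset (UTC−03:00), 16:00 UTC − 3h = 13:00 Casion Territory standard time.
The standard-time date in Casion Territory, February 21, 2017, does not fall between 26 February and 5 November, so daylight saving is not in effect and Casion Territory is at UTC−03:00.
16:00 UTC − 3h = 13:00 Casion Territory.

13:00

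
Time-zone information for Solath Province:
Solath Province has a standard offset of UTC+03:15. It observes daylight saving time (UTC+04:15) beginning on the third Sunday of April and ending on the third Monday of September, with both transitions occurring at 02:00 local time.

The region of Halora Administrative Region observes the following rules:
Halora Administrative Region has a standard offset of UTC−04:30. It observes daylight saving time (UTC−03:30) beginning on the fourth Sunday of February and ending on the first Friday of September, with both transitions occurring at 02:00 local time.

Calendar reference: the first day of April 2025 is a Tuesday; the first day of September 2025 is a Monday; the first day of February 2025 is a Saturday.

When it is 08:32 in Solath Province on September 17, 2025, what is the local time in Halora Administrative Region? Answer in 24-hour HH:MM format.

1 April 2025 is a Tuesday, so the first Sunday is April 6 and the third is April 20.
1 September 2025 is a Monday, so the first Monday is September 1 and the third is September 15.
September 17, 2025 is outside the daylight-saving period (20 April – 15 September), so Solath Province is on standard time, UTC+03:15.
08:32 Solath Province − 3h15m = 05:17 UTC.
1 February 2025 is a Saturday, so the first Sunday is February 2 and the fourth is February 23.
1 September 2025 is a Monday, so the first Friday is September 5.
At the standard offset (UTC−04:30), 05:17 UTC − 4h30m = 00:47 Halora Administrative Region standard time.
The standard-time date in Halora Administrative Region, September 17, 2025, is outside the daylight-saving period (23 February – 5 September), so Halora Administrative Region is on standard time, UTC−04:30.
05:17 UTC − 4h30m = 00:47 Halora Administrative Region.

00:47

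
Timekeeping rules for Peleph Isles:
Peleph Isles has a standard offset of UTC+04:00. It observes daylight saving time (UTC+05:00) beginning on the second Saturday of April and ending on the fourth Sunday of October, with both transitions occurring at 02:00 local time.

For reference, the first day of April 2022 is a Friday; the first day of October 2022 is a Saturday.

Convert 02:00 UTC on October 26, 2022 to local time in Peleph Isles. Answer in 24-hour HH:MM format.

06:00

1 April 2022 is a Friday, so the first Saturday is April 2 and the second is April 9.
1 October 2022 is a Saturday, so the first Sunday is October 2 and the fourth is October 23.
At the standard offset (UTC+04:00), 02:00 UTC + 4h = 06:00 Peleph Isles standard time.
The standard-time date in Peleph Isles, October 26, 2022, does not fall between 9 April and 23 October, so daylight saving is not in effect and Peleph Isles is at UTC+04:00.
02:00 UTC + 4h = 06:00 local.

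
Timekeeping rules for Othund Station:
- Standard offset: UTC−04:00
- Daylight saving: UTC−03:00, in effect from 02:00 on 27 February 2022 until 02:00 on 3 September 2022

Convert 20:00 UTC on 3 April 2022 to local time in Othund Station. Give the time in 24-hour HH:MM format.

At the standard offset (UTC−04:00), 20:00 UTC − 4h = 16:00 Othund Station standard time.
Daylight saving runs 27 February – 3 September; the standard-time date in Othund Station, 3 April 2022, is inside that window, so Othund Station is at UTC−03:00.
20:00 UTC − 3h = 17:00 local.

17:00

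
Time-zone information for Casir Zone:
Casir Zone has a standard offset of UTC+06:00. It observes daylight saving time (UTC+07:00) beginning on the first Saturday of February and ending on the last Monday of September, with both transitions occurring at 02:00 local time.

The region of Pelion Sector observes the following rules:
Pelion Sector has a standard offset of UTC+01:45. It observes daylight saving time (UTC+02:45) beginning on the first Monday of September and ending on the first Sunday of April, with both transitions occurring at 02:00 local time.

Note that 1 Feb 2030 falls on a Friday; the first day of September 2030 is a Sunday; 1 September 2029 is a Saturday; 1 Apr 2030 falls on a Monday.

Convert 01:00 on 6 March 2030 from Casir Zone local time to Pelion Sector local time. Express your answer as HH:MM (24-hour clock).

20:45

1 February 2030 is a Friday, so the first Saturday is February 2.
1 September 2030 is a Sunday, so Mondays fall on 2, 9, 16, 23, 30; the last is September 30.
6 March 2030 falls between 2 February and 30 September, so daylight saving is in effect and Casir Zone is at UTC+07:00.
01:00 Casir Zone − 7h = 18:00 UTC (rolling into the previous day, 5 March 2030).
1 September 2029 is a Saturday, so the first Monday is September 3.
1 April 2030 is a Monday, so the first Sunday is April 7.
At the standard offset (UTC+01:45), 18:00 UTC + 1h45m = 19:45 Pelion Sector standard time.
The standard-time date in Pelion Sector, 5 March 2030, lies within the daylight-saving period (3 September 2029 – 7 April 2030), so Pelion Sector is on daylight time, UTC+02:45.
18:00 UTC + 2h45m = 20:45 Pelion Sector.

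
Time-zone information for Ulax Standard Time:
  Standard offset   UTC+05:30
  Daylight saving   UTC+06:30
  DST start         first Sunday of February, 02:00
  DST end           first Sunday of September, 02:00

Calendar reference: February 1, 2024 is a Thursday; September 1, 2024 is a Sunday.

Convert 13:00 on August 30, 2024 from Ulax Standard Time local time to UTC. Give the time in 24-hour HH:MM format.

06:30

1 February 2024 is a Thursday, so the first Sunday is February 4.
1 September 2024 is a Sunday, so the first Sunday is September 1.
August 30, 2024 lies within the daylight-saving period (4 February – 1 September), so Ulax Standard Time is on daylight time, UTC+06:30.
13:00 local − 6h30m = 06:30 UTC.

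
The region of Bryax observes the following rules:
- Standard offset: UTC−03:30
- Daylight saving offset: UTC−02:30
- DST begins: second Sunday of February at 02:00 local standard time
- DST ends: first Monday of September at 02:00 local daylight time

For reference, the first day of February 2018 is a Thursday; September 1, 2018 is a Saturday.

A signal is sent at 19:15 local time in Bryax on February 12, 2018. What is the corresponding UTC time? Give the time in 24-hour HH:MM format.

1 February 2018 is a Thursday, so the first Sunday is February 4 and the second is February 11.
1 September 2018 is a Saturday, so the first Monday is September 3.
February 12, 2018 falls between 11 February and 3 September, so daylight saving is in effect and Bryax is at UTC−02:30.
19:15 local + 2h30m = 21:45 UTC.

21:45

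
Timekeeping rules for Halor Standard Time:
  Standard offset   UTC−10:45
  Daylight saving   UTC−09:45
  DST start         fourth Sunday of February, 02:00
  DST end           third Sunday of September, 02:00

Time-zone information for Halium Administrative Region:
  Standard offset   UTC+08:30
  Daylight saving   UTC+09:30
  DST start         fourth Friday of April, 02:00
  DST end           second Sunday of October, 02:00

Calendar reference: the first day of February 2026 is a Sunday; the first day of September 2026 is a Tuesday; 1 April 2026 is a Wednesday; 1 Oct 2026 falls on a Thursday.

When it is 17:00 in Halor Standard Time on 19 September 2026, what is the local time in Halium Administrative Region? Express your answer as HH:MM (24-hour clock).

1 February 2026 is a Sunday, so the first Sunday is February 1 and the fourth is February 22.
1 September 2026 is a Tuesday, so the first Sunday is September 6 and the third is September 20.
19 September 2026 falls between 22 February and 20 September, so daylight saving is in effect and Halor Standard Time is at UTC−09:45.
17:00 Halor Standard Time + 9h45m = 02:45 UTC (rolling into the next day, 20 September 2026).
1 April 2026 is a Wednesday, so the first Friday is April 3 and the fourth is April 24.
1 October 2026 is a Thursday, so the first Sunday is October 4 and the second is October 11.
At the standard offset (UTC+08:30), 02:45 UTC + 8h30m = 11:15 Halium Administrative Region standard time.
Daylight saving runs 24 April – 11 October; the standard-time date in Halium Administrative Region, 20 September 2026, is inside that window, so Halium Administrative Region is at UTC+09:30.
02:45 UTC + 9h30m = 12:15 Halium Administrative Region.

12:15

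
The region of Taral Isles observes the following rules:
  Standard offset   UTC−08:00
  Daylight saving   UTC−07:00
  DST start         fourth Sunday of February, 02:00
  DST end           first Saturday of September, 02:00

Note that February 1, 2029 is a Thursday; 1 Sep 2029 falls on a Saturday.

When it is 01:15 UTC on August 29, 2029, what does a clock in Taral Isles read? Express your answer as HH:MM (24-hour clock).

1 February 2029 is a Thursday, so the first Sunday is February 4 and the fourth is February 25.
1 September 2029 is a Saturday, so the first Saturday is September 1.
At the standard offset (UTC−08:00), 01:15 UTC − 8h = 17:15 Taral Isles standard time (rolling into the previous day, 28 August 2029).
The standard-time date in Taral Isles, August 28, 2029, lies within the daylight-saving period (25 February – 1 September), so Taral Isles is on daylight time, UTC−07:00.
01:15 UTC − 7h = 18:15 local (rolling into the previous day, 28 August 2029).

18:15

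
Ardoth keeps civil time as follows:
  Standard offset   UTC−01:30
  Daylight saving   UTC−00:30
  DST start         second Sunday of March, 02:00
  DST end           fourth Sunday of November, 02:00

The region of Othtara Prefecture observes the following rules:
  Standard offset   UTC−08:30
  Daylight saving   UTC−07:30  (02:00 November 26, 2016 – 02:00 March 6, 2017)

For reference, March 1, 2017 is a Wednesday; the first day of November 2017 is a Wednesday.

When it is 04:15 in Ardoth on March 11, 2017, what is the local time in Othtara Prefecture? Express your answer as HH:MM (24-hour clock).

21:15

1 March 2017 is a Wednesday, so the first Sunday is March 5 and the second is March 12.
1 November 2017 is a Wednesday, so the first Sunday is November 5 and the fourth is November 26.
March 11, 2017 is outside the daylight-saving period (12 March – 26 November), so Ardoth is on standard time, UTC−01:30.
04:15 Ardoth + 1h30m = 05:45 UTC.
At the standard offset (UTC−08:30), 05:45 UTC − 8h30m = 21:15 Othtara Prefecture standard time (rolling into the previous day, 10 March 2017).
Daylight saving runs 26 November 2016 – 6 March 2017; the standard-time date in Othtara Prefecture, March 10, 2017, is outside that window, so Othtara Prefecture is on standard time at UTC−08:30.
05:45 UTC − 8h30m = 21:15 Othtara Prefecture (rolling into the previous day, 10 March 2017).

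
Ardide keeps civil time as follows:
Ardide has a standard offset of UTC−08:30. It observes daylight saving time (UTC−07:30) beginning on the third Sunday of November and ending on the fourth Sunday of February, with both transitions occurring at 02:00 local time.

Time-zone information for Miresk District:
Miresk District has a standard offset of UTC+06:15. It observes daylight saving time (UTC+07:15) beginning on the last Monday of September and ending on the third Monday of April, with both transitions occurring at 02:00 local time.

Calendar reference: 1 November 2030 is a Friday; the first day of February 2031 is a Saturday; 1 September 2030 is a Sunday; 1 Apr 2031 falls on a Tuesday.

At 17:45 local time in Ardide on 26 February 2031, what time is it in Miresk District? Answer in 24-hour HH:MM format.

1 November 2030 is a Friday, so the first Sunday is November 3 and the third is November 17.
1 February 2031 is a Saturday, so the first Sunday is February 2 and the fourth is February 23.
26 February 2031 does not fall between 17 November 2030 and 23 February 2031, so daylight saving is not in effect and Ardide is at UTC−08:30.
17:45 Ardide + 8h30m = 02:15 UTC (rolling into the next day, 27 February 2031).
1 September 2030 is a Sunday, so Mondays fall on 2, 9, 16, 23, 30; the last is September 30.
1 April 2031 is a Tuesday, so the first Monday is April 7 and the third is April 21.
At the standard offset (UTC+06:15), 02:15 UTC + 6h15m = 08:30 Miresk District standard time.
The standard-time date in Miresk District, 27 February 2031, falls between 30 September 2030 and 21 April 2031, so daylight saving is in effect and Miresk District is at UTC+07:15.
02:15 UTC + 7h15m = 09:30 Miresk District.

09:30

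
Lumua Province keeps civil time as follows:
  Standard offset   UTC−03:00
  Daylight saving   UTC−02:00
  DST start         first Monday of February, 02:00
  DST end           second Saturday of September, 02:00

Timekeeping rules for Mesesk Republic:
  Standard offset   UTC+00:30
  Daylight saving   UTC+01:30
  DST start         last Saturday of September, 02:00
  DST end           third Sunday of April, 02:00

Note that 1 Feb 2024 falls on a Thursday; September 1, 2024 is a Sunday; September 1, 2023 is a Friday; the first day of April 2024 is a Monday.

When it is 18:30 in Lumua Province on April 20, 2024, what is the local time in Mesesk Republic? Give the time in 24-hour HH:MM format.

22:00

1 February 2024 is a Thursday, so the first Monday is February 5.
1 September 2024 is a Sunday, so the first Saturday is September 7 and the second is September 14.
Daylight saving runs 5 February – 14 September; April 20, 2024 is inside that window, so Lumua Province is at UTC−02:00.
18:30 Lumua Province + 2h = 20:30 UTC.
1 September 2023 is a Friday, so Saturdays fall on 2, 9, 16, 23, 30; the last is September 30.
1 April 2024 is a Monday, so the first Sunday is April 7 and the third is April 21.
At the standard offset (UTC+00:30), 20:30 UTC + 0h30m = 21:00 Mesesk Republic standard time.
The standard-time date in Mesesk Republic, April 20, 2024, lies within the daylight-saving period (30 September 2023 – 21 April 2024), so Mesesk Republic is on daylight time, UTC+01:30.
20:30 UTC + 1h30m = 22:00 Mesesk Republic.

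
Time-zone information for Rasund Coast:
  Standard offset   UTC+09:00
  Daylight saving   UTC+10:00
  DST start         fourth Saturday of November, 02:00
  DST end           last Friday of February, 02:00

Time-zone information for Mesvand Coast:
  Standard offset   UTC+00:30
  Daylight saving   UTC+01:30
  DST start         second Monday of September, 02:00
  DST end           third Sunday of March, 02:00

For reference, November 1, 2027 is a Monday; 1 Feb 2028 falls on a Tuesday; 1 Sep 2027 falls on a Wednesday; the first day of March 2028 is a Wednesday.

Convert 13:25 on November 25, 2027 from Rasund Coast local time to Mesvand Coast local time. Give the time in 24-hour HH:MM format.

1 November 2027 is a Monday, so the first Saturday is November 6 and the fourth is November 27.
1 February 2028 is a Tuesday, so Fridays fall on 4, 11, 18, 25; the last is February 25.
November 25, 2027 does not fall between 27 November 2027 and 25 February 2028, so daylight saving is not in effect and Rasund Coast is at UTC+09:00.
13:25 Rasund Coast − 9h = 04:25 UTC.
1 September 2027 is a Wednesday, so the first Monday is September 6 and the second is September 13.
1 March 2028 is a Wednesday, so the first Sunday is March 5 and the third is March 19.
At the standard offset (UTC+00:30), 04:25 UTC + 0h30m = 04:55 Mesvand Coast standard time.
Daylight saving runs 13 September 2027 – 19 March 2028; the standard-time date in Mesvand Coast, November 25, 2027, is inside that window, so Mesvand Coast is at UTC+01:30.
04:25 UTC + 1h30m = 05:55 Mesvand Coast.

05:55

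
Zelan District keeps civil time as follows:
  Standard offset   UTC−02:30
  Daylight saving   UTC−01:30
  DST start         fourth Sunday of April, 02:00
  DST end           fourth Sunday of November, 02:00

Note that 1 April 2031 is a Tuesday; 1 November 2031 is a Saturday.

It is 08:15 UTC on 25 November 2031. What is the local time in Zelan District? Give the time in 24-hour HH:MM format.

05:45

1 April 2031 is a Tuesday, so the first Sunday is April 6 and the fourth is April 27.
1 November 2031 is a Saturday, so the first Sunday is November 2 and the fourth is November 23.
At the standard offset (UTC−02:30), 08:15 UTC − 2h30m = 05:45 Zelan District standard time.
The standard-time date in Zelan District, 25 November 2031, is outside the daylight-saving period (27 April – 23 November), so Zelan District is on standard time, UTC−02:30.
08:15 UTC − 2h30m = 05:45 local.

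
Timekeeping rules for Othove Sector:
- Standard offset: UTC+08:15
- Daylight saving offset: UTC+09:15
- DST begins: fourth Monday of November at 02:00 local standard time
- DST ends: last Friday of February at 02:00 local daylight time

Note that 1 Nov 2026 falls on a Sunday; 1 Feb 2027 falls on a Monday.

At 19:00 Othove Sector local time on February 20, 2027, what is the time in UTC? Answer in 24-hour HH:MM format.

1 November 2026 is a Sunday, so the first Monday is November 2 and the fourth is November 23.
1 February 2027 is a Monday, so Fridays fall on 5, 12, 19, 26; the last is February 26.
February 20, 2027 falls between 23 November 2026 and 26 February 2027, so daylight saving is in effect and Othove Sector is at UTC+09:15.
19:00 local − 9h15m = 09:45 UTC.

09:45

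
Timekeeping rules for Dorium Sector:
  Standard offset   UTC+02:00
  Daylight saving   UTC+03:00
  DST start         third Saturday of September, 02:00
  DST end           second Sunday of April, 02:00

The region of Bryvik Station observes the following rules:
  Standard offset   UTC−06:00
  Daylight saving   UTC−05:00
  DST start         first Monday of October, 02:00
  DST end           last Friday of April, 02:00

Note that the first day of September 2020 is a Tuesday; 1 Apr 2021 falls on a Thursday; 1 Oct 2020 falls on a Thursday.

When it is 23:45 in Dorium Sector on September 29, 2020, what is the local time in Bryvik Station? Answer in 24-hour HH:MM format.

14:45

1 September 2020 is a Tuesday, so the first Saturday is September 5 and the third is September 19.
1 April 2021 is a Thursday, so the first Sunday is April 4 and the second is April 11.
Daylight saving runs 19 September 2020 – 11 April 2021; September 29, 2020 is inside that window, so Dorium Sector is at UTC+03:00.
23:45 Dorium Sector − 3h = 20:45 UTC.
1 October 2020 is a Thursday, so the first Monday is October 5.
1 April 2021 is a Thursday, so Fridays fall on 2, 9, 16, 23, 30; the last is April 30.
At the standard offset (UTC−06:00), 20:45 UTC − 6h = 14:45 Bryvik Station standard time.
The standard-time date in Bryvik Station, September 29, 2020, does not fall between 5 October 2020 and 30 April 2021, so daylight saving is not in effect and Bryvik Station is at UTC−06:00.
20:45 UTC − 6h = 14:45 Bryvik Station.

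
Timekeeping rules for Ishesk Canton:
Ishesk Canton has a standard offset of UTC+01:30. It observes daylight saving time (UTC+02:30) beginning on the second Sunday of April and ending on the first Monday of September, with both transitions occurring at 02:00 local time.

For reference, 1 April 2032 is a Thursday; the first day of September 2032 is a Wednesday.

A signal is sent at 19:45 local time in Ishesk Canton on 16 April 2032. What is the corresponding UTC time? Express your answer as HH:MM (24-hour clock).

1 April 2032 is a Thursday, so the first Sunday is April 4 and the second is April 11.
1 September 2032 is a Wednesday, so the first Monday is September 6.
16 April 2032 falls between 11 April and 6 September, so daylight saving is in effect and Ishesk Canton is at UTC+02:30.
19:45 local − 2h30m = 17:15 UTC.

17:15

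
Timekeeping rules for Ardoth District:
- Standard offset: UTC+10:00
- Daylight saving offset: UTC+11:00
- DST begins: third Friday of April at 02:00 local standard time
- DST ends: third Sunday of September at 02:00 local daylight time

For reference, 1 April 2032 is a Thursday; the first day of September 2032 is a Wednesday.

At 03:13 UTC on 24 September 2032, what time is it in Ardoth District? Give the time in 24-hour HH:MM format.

1 April 2032 is a Thursday, so the first Friday is April 2 and the third is April 16.
1 September 2032 is a Wednesday, so the first Sunday is September 5 and the third is September 19.
At the standard offset (UTC+10:00), 03:13 UTC + 10h = 13:13 Ardoth District standard time.
The standard-time date in Ardoth District, 24 September 2032, is outside the daylight-saving period (16 April – 19 September), so Ardoth District is on standard time, UTC+10:00.
03:13 UTC + 10h = 13:13 local.

13:13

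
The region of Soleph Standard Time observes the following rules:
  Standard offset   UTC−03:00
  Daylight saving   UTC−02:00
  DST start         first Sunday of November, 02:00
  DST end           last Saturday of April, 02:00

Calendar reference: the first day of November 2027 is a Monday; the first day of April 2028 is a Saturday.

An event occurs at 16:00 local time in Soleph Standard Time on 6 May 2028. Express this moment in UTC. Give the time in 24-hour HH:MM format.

19:00

1 November 2027 is a Monday, so the first Sunday is November 7.
1 April 2028 is a Saturday, so Saturdays fall on 1, 8, 15, 22, 29; the last is April 29.
6 May 2028 is outside the daylight-saving period (7 November 2027 – 29 April 2028), so Soleph Standard Time is on standard time, UTC−03:00.
16:00 local + 3h = 19:00 UTC.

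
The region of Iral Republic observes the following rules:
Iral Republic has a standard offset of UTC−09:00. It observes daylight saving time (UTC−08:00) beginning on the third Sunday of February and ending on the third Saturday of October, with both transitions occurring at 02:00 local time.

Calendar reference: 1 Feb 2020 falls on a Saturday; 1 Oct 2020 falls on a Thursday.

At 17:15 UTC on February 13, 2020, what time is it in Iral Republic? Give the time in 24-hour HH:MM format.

08:15

1 February 2020 is a Saturday, so the first Sunday is February 2 and the third is February 16.
1 October 2020 is a Thursday, so the first Saturday is October 3 and the third is October 17.
At the standard offset (UTC−09:00), 17:15 UTC − 9h = 08:15 Iral Republic standard time.
The standard-time date in Iral Republic, February 13, 2020, is outside the daylight-saving period (16 February – 17 October), so Iral Republic is on standard time, UTC−09:00.
17:15 UTC − 9h = 08:15 local.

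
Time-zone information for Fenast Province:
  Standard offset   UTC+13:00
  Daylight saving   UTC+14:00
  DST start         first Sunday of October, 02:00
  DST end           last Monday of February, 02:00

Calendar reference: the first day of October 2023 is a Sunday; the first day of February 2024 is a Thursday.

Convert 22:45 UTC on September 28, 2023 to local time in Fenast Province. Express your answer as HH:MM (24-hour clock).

1 October 2023 is a Sunday, so the first Sunday is October 1.
1 February 2024 is a Thursday, so Mondays fall on 5, 12, 19, 26; the last is February 26.
At the standard offset (UTC+13:00), 22:45 UTC + 13h = 11:45 Fenast Province standard time (rolling into the next day, 29 September 2023).
The standard-time date in Fenast Province, September 29, 2023, is outside the daylight-saving period (1 October 2023 – 26 February 2024), so Fenast Province is on standard time, UTC+13:00.
22:45 UTC + 13h = 11:45 local (rolling into the next day, 29 September 2023).

11:45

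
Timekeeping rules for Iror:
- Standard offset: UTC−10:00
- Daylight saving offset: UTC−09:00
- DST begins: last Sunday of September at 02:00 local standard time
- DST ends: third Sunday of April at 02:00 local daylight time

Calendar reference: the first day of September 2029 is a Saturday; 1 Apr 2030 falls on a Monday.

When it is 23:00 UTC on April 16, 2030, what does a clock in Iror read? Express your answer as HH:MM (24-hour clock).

1 September 2029 is a Saturday, so Sundays fall on 2, 9, 16, 23, 30; the last is September 30.
1 April 2030 is a Monday, so the first Sunday is April 7 and the third is April 21.
At the standard offset (UTC−10:00), 23:00 UTC − 10h = 13:00 Iror standard time.
Daylight saving runs 30 September 2029 – 21 April 2030; the standard-time date in Iror, April 16, 2030, is inside that window, so Iror is at UTC−09:00.
23:00 UTC − 9h = 14:00 local.

14:00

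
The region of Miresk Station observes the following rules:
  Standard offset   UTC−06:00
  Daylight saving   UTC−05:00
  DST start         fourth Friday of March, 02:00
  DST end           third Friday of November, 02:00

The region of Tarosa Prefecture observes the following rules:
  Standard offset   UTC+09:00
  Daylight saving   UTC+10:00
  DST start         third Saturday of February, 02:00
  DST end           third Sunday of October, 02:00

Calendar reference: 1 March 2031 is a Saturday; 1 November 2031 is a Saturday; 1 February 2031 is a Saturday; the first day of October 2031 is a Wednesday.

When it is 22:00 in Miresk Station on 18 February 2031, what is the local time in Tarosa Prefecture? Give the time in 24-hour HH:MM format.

14:00

1 March 2031 is a Saturday, so the first Friday is March 7 and the fourth is March 28.
1 November 2031 is a Saturday, so the first Friday is November 7 and the third is November 21.
18 February 2031 is outside the daylight-saving period (28 March – 21 November), so Miresk Station is on standard time, UTC−06:00.
22:00 Miresk Station + 6h = 04:00 UTC (rolling into the next day, 19 February 2031).
1 February 2031 is a Saturday, so the first Saturday is February 1 and the third is February 15.
1 October 2031 is a Wednesday, so the first Sunday is October 5 and the third is October 19.
At the standard offset (UTC+09:00), 04:00 UTC + 9h = 13:00 Tarosa Prefecture standard time.
The standard-time date in Tarosa Prefecture, 19 February 2031, falls between 15 February and 19 October, so daylight saving is in effect and Tarosa Prefecture is at UTC+10:00.
04:00 UTC + 10h = 14:00 Tarosa Prefecture.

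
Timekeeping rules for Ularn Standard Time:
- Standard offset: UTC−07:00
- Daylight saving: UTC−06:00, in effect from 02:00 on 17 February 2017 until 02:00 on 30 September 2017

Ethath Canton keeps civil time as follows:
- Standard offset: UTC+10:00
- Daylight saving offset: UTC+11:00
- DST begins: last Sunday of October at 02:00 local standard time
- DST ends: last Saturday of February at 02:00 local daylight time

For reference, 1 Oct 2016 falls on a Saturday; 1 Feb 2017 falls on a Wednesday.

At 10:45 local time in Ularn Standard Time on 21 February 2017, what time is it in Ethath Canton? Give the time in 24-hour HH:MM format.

03:45

21 February 2017 lies within the daylight-saving period (17 February – 30 September), so Ularn Standard Time is on daylight time, UTC−06:00.
10:45 Ularn Standard Time + 6h = 16:45 UTC.
1 October 2016 is a Saturday, so Sundays fall on 2, 9, 16, 23, 30; the last is October 30.
1 February 2017 is a Wednesday, so Saturdays fall on 4, 11, 18, 25; the last is February 25.
At the standard offset (UTC+10:00), 16:45 UTC + 10h = 02:45 Ethath Canton standard time (rolling into the next day, 22 February 2017).
Daylight saving runs 30 October 2016 – 25 February 2017; the standard-time date in Ethath Canton, 22 February 2017, is inside that window, so Ethath Canton is at UTC+11:00.
16:45 UTC + 11h = 03:45 Ethath Canton (rolling into the next day, 22 February 2017).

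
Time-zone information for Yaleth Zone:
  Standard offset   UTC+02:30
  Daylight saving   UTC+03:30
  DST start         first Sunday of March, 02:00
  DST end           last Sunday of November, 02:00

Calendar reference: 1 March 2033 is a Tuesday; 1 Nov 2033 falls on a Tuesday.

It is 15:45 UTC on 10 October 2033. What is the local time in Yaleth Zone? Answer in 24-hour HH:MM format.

19:15

1 March 2033 is a Tuesday, so the first Sunday is March 6.
1 November 2033 is a Tuesday, so Sundays fall on 6, 13, 20, 27; the last is November 27.
At the standard offset (UTC+02:30), 15:45 UTC + 2h30m = 18:15 Yaleth Zone standard time.
The standard-time date in Yaleth Zone, 10 October 2033, falls between 6 March and 27 November, so daylight saving is in effect and Yaleth Zone is at UTC+03:30.
15:45 UTC + 3h30m = 19:15 local.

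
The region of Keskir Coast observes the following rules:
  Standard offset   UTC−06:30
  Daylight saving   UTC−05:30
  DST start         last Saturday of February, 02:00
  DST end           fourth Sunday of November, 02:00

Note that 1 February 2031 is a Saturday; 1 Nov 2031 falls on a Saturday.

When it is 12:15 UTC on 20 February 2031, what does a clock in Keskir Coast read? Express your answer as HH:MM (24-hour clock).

1 February 2031 is a Saturday, so Saturdays fall on 1, 8, 15, 22; the last is February 22.
1 November 2031 is a Saturday, so the first Sunday is November 2 and the fourth is November 23.
At the standard offset (UTC−06:30), 12:15 UTC − 6h30m = 05:45 Keskir Coast standard time.
The standard-time date in Keskir Coast, 20 February 2031, is outside the daylight-saving period (22 February – 23 November), so Keskir Coast is on standard time, UTC−06:30.
12:15 UTC − 6h30m = 05:45 local.

05:45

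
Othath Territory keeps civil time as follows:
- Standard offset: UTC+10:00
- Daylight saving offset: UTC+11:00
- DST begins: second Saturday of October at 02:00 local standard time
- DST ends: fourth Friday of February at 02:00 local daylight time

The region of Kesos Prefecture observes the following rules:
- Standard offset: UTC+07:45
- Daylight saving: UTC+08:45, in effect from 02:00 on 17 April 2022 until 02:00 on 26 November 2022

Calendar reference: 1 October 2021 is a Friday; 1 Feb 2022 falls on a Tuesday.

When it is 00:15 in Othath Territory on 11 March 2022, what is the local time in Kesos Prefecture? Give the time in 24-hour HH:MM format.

22:00

1 October 2021 is a Friday, so the first Saturday is October 2 and the second is October 9.
1 February 2022 is a Tuesday, so the first Friday is February 4 and the fourth is February 25.
Daylight saving runs 9 October 2021 – 25 February 2022; 11 March 2022 is outside that window, so Othath Territory is on standard time at UTC+10:00.
00:15 Othath Territory − 10h = 14:15 UTC (rolling into the previous day, 10 March 2022).
At the standard offset (UTC+07:45), 14:15 UTC + 7h45m = 22:00 Kesos Prefecture standard time.
Daylight saving runs 17 April – 26 November; the standard-time date in Kesos Prefecture, 10 March 2022, is outside that window, so Kesos Prefecture is on standard time at UTC+07:45.
14:15 UTC + 7h45m = 22:00 Kesos Prefecture.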